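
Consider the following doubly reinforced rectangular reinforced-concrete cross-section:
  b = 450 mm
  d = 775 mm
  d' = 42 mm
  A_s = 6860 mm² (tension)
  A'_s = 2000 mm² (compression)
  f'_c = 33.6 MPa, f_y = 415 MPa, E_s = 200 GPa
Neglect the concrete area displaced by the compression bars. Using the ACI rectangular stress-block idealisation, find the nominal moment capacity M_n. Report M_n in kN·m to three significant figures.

Assume both tension and compression steel yield.
Net tension couple steel: A_s − A'_s = 4860 mm².
a = (A_s − A'_s) f_y / (0.85 f'_c b) = 2016900/(0.85 × 33.6 × 450) = 156.93 mm.
c = a/β₁ = 156.93/0.81 = 193.74 mm; ε'_s = 0.003(c − d')/c = 0.0023 ≥ f_y/E_s = 0.0021, so compression steel does yield.
M_n = (A_s − A'_s) f_y (d − a/2) + A'_s f_y (d − d') = [2016900 × (775 − 78.465) + 830000 × (775 − 42)] × 10⁻⁶ = 1404.84 + 608.39 = 2013.23 kN·m.

M_n ≈ 2010 kN·m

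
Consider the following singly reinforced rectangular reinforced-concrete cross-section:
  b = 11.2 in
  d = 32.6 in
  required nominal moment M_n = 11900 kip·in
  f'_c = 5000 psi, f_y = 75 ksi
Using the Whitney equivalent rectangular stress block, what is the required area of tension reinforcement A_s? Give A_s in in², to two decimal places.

A_s ≈ 5.63 in²

From M_n = 0.85 f'_c a b (d − a/2):
a = d − √(d² − 2M_n/(0.85 f'_c b)) = 32.6 − √(32.6² − 2 × 11900/(0.85 × 5 × 11.2)) = 8.877 in.
A_s = 0.85 f'_c a b / f_y = 0.85 × 5 × 8.877 × 11.2 / 75 = 5.634 in².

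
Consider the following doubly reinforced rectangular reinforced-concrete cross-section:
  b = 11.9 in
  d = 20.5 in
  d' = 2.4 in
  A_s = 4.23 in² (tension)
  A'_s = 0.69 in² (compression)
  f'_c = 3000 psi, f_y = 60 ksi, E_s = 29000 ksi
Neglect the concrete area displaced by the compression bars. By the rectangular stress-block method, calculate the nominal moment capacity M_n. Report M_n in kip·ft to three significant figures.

M_n ≈ 363 kip·ft

Assume both steels yield.
a = (A_s − A'_s) f_y/(0.85 f'_c b) = (4.23 − 0.69) × 60/(0.85 × 3 × 11.9) = 7.000 in.
c = a/β₁ = 7.000/0.85 = 8.235 in; ε'_s = 0.003(c − d')/c = 0.0021 ≥ ε_y = 0.0021, so the compression steel yields.
M_n = (A_s − A'_s) f_y (d − a/2) + A'_s f_y (d − d') = 212.4 × (20.5 − 3.5) + 41.4 × (20.5 − 2.4) = 3610.8 + 749.3 = 4360.1 kip·in = 4360.1/12 = 363.34 kip·ft.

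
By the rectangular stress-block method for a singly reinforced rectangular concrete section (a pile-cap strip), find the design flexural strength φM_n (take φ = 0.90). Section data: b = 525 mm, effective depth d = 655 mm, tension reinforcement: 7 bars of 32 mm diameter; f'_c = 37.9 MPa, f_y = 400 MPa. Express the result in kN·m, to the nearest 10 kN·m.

φM_n ≈ 1190 kN·m

A_s = 7 × 804 = 5628 mm².
T = A_s f_y = 5628 × 400 = 2251200 N = 2251.2 kN.
From C = T: a = T/(0.85 f'_c b) = 2251200/(0.85 × 37.9 × 525) = 133.11 mm.
M_n = T(d − a/2) = 2251.2 kN × (655 − 66.555) mm = 1324.71 kN·m.
φM_n = 0.90 × 1324.71 = 1192.24 kN·m.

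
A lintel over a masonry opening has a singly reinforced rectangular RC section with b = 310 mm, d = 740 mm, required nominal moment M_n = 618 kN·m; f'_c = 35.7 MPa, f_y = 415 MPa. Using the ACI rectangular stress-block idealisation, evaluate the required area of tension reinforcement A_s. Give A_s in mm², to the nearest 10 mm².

With M_n = 0.85 f'_c a b (d − a/2), solve the quadratic for a:
a = d − √(d² − 2M_n/(0.85 f'_c b)) = 740 − √(740² − 2 × 618×10⁶/(0.85 × 35.7 × 310)) = 94.86 mm.
A_s = 0.85 f'_c a b / f_y = 0.85 × 35.7 × 94.86 × 310 / 415 = 2150.2 mm².

A_s ≈ 2150 mm²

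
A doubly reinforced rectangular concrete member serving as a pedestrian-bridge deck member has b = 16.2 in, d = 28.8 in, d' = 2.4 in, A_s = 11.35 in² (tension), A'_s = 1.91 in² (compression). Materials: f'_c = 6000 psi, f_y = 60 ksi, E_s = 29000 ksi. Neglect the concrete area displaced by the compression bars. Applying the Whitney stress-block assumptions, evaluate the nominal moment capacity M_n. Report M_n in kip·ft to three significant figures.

Assume both steels yield.
a = (A_s − A'_s) f_y/(0.85 f'_c b) = (11.35 − 1.91) × 60/(0.85 × 6 × 16.2) = 6.855 in.
c = a/β₁ = 6.855/0.75 = 9.140 in; ε'_s = 0.003(c − d')/c = 0.0022 ≥ ε_y = 0.0021, so the compression steel yields.
M_n = (A_s − A'_s) f_y (d − a/2) + A'_s f_y (d − d') = 566.4 × (28.8 − 3.4275) + 114.6 × (28.8 − 2.4) = 14371.0 + 3025.4 = 17396.4 kip·in = 17396.4/12 = 1449.70 kip·ft.

M_n ≈ 1450 kip·ft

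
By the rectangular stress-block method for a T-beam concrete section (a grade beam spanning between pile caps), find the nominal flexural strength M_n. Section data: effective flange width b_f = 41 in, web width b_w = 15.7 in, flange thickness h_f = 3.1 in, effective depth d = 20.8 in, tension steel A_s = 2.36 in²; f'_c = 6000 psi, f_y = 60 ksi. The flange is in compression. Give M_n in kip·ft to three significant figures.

Tension: T = A_s f_y = 2.36 × 60 = 141.6 kips.
Try a within the flange: a = T/(0.85 f'_c b_f) = 141.6/(0.85 × 6 × 41) = 0.677 in.
Since a = 0.677 ≤ h_f = 3.1 in, the stress block lies entirely in the flange; analyse as a rectangular beam of width b_f.
M_n = T(d − a/2) = 141.6 × (20.8 − 0.3385) = 2897.3 kip·in.
M_n = 2897.3/12 = 241.44 kip·ft.

M_n ≈ 241 kip·ft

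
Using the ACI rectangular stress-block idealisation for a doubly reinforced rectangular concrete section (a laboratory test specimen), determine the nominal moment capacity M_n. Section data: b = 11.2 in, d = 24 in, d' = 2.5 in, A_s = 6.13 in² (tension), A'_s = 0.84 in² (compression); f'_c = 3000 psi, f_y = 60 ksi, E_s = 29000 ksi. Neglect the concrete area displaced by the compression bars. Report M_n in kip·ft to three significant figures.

Assume both steels yield.
a = (A_s − A'_s) f_y/(0.85 f'_c b) = (6.13 − 0.84) × 60/(0.85 × 3 × 11.2) = 11.113 in.
c = a/β₁ = 11.113/0.85 = 13.074 in; ε'_s = 0.003(c − d')/c = 0.0024 ≥ ε_y = 0.0021, so the compression steel yields.
M_n = (A_s − A'_s) f_y (d − a/2) + A'_s f_y (d − d') = 317.4 × (24 − 5.5565) + 50.4 × (24 − 2.5) = 5854.0 + 1083.6 = 6937.6 kip·in = 6937.6/12 = 578.13 kip·ft.

M_n ≈ 578 kip·ft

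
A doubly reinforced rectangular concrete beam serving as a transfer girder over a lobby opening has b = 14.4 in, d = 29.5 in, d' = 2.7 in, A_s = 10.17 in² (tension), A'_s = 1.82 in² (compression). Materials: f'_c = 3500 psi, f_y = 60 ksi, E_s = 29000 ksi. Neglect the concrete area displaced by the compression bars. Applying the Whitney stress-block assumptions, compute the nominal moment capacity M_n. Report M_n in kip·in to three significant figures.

M_n ≈ 14800 kip·in

Assume both steels yield.
a = (A_s − A'_s) f_y/(0.85 f'_c b) = (10.17 − 1.82) × 60/(0.85 × 3.5 × 14.4) = 11.695 in.
c = a/β₁ = 11.695/0.85 = 13.759 in; ε'_s = 0.003(c − d')/c = 0.0024 ≥ ε_y = 0.0021, so the compression steel yields.
M_n = (A_s − A'_s) f_y (d − a/2) + A'_s f_y (d − d') = 501 × (29.5 − 5.8475) + 109.2 × (29.5 − 2.7) = 11849.9 + 2926.6 = 14776.5 kip·in.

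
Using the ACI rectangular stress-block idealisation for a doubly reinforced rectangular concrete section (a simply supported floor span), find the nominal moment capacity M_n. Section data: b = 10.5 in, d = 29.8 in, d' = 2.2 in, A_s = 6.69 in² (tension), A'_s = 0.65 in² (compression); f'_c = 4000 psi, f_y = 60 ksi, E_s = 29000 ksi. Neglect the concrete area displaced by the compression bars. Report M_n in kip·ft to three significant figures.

Assume both steels yield.
a = (A_s − A'_s) f_y/(0.85 f'_c b) = (6.69 − 0.65) × 60/(0.85 × 4 × 10.5) = 10.151 in.
c = a/β₁ = 10.151/0.85 = 11.942 in; ε'_s = 0.003(c − d')/c = 0.0024 ≥ ε_y = 0.0021, so the compression steel yields.
M_n = (A_s − A'_s) f_y (d − a/2) + A'_s f_y (d − d') = 362.4 × (29.8 − 5.0755) + 39 × (29.8 − 2.2) = 8960.2 + 1076.4 = 10036.6 kip·in = 10036.6/12 = 836.38 kip·ft.

M_n ≈ 836 kip·ft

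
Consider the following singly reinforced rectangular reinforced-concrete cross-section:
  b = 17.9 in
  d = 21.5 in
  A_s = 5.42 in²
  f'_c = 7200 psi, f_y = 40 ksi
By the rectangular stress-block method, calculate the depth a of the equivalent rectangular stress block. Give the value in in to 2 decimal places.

a ≈ 1.98 in

T = A_s f_y = 5.42 × 40 = 216.8 kips.
a = T/(0.85 f'_c b) = 216.8/(0.85 × 7.2 × 17.9) = 1.98 in.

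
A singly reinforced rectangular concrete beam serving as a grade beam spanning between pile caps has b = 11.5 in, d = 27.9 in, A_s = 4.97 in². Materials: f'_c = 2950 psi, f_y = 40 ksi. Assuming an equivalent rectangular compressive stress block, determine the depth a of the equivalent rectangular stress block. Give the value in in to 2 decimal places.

T = A_s f_y = 4.97 × 40 = 198.8 kips.
a = T/(0.85 f'_c b) = 198.8/(0.85 × 2.95 × 11.5) = 6.89 in.

a ≈ 6.89 in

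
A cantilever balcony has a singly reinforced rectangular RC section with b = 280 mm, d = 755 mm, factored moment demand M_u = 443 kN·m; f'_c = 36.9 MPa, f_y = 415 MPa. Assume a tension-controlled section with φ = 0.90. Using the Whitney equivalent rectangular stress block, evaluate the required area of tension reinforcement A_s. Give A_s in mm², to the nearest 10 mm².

M_n = M_u/φ = 443/0.90 = 492.222 kN·m.
With M_n = 0.85 f'_c a b (d − a/2), solve the quadratic for a:
a = d − √(d² − 2M_n/(0.85 f'_c b)) = 755 − √(755² − 2 × 492.222×10⁶/(0.85 × 36.9 × 280)) = 78.30 mm.
A_s = 0.85 f'_c a b / f_y = 0.85 × 36.9 × 78.30 × 280 / 415 = 1657.0 mm².

A_s ≈ 1660 mm²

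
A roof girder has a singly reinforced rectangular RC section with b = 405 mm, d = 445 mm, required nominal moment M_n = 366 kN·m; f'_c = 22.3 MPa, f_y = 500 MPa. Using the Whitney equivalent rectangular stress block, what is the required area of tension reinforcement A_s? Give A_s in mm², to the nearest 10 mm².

A_s ≈ 1910 mm²

With M_n = 0.85 f'_c a b (d − a/2), solve the quadratic for a:
a = d − √(d² − 2M_n/(0.85 f'_c b)) = 445 − √(445² − 2 × 366×10⁶/(0.85 × 22.3 × 405)) = 124.57 mm.
A_s = 0.85 f'_c a b / f_y = 0.85 × 22.3 × 124.57 × 405 / 500 = 1912.6 mm².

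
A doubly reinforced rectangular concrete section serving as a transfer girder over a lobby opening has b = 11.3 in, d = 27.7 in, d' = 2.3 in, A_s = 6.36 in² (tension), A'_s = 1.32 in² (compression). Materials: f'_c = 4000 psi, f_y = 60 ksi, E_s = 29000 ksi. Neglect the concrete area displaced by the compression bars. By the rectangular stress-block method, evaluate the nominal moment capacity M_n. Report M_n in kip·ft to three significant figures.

M_n ≈ 767 kip·ft

Assume both steels yield.
a = (A_s − A'_s) f_y/(0.85 f'_c b) = (6.36 − 1.32) × 60/(0.85 × 4 × 11.3) = 7.871 in.
c = a/β₁ = 7.871/0.85 = 9.260 in; ε'_s = 0.003(c − d')/c = 0.0023 ≥ ε_y = 0.0021, so the compression steel yields.
M_n = (A_s − A'_s) f_y (d − a/2) + A'_s f_y (d − d') = 302.4 × (27.7 − 3.9355) + 79.2 × (27.7 − 2.3) = 7186.4 + 2011.7 = 9198.1 kip·in = 9198.1/12 = 766.51 kip·ft.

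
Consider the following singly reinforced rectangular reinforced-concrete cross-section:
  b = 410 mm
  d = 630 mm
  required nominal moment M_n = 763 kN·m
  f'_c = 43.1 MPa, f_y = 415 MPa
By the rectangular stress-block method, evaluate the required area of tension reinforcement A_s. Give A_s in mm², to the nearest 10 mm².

With M_n = 0.85 f'_c a b (d − a/2), solve the quadratic for a:
a = d − √(d² − 2M_n/(0.85 f'_c b)) = 630 − √(630² − 2 × 763×10⁶/(0.85 × 43.1 × 410)) = 86.58 mm.
A_s = 0.85 f'_c a b / f_y = 0.85 × 43.1 × 86.58 × 410 / 415 = 3133.6 mm².

A_s ≈ 3130 mm²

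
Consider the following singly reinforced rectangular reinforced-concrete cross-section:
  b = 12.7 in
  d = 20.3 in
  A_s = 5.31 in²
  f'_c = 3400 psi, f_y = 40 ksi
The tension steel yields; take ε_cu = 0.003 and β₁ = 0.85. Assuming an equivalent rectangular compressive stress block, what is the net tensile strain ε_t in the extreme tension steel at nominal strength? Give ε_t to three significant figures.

a = A_s f_y/(0.85 f'_c b) = 5.787 in.
β₁ = 0.85, so c = a/β₁ = 5.787/0.85 = 6.808 in.
From the linear strain diagram with ε_cu = 0.003: ε_t = 0.003 (d − c)/c = 0.003 × (20.3 − 6.808)/6.808 = 0.00595.
Since ε_t ≥ 0.005, the section is tension-controlled.

ε_t ≈ 0.00595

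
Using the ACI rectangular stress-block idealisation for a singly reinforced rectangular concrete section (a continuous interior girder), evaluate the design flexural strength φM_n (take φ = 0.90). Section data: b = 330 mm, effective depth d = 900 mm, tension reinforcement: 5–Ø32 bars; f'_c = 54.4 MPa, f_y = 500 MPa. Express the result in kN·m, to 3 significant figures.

φM_n ≈ 1510 kN·m

A_s = 5 × 804 = 4020 mm².
T = A_s f_y = 4020 × 500 = 2010000 N = 2010 kN.
From C = T: a = T/(0.85 f'_c b) = 2010000/(0.85 × 54.4 × 330) = 131.72 mm.
M_n = T(d − a/2) = 2010 kN × (900 − 65.86) mm = 1676.62 kN·m.
φM_n = 0.90 × 1676.62 = 1508.96 kN·m.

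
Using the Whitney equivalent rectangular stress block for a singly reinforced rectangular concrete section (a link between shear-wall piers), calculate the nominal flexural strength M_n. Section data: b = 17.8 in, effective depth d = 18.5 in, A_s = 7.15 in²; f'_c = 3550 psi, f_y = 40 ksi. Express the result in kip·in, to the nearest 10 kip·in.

T = A_s f_y = 7.15 × 40 = 286 kips.
a = T/(0.85 f'_c b) = 286/(0.85 × 3.55 × 17.8) = 5.325 in.
M_n = T(d − a/2) = 286 × (18.5 − 2.6625) = 4529.5 kip·in.

M_n ≈ 4530 kip·in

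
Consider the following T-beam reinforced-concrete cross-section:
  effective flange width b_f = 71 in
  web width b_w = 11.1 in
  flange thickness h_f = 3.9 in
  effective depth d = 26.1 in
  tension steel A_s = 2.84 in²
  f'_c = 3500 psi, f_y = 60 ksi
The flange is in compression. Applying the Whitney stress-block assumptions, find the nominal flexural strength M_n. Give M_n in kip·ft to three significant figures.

M_n ≈ 365 kip·ft

Tension: T = A_s f_y = 2.84 × 60 = 170.4 kips.
Try a within the flange: a = T/(0.85 f'_c b_f) = 170.4/(0.85 × 3.5 × 71) = 0.807 in.
Since a = 0.807 ≤ h_f = 3.9 in, the stress block lies entirely in the flange; analyse as a rectangular beam of width b_f.
M_n = T(d − a/2) = 170.4 × (26.1 − 0.4035) = 4378.7 kip·in.
M_n = 4378.7/12 = 364.89 kip·ft.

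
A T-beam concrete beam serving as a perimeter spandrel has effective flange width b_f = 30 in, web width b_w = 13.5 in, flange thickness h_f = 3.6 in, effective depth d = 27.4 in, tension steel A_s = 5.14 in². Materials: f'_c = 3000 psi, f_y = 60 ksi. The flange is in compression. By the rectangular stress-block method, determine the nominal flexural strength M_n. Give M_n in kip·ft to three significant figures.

Tension: T = A_s f_y = 5.14 × 60 = 308.4 kips.
Try a within the flange: a = T/(0.85 f'_c b_f) = 308.4/(0.85 × 3 × 30) = 4.031 in.
a = 4.031 > h_f = 3.6 in: the block extends into the web. Split into flange-overhang and web parts.
C_f = 0.85 f'_c (b_f − b_w) h_f = 0.85 × 3 × (30 − 13.5) × 3.6 = 151.5 kips.
Remaining web compression depth: a_w = (T − C_f)/(0.85 f'_c b_w) = (308.4 − 151.5)/(0.85 × 3 × 13.5) = 4.558 in.
M_n = C_f(d − h_f/2) + (T − C_f)(d − a_w/2) = 151.5 × (27.4 − 1.8) + 156.9 × (27.4 − 2.279) = 3878.4 + 3941.5 = 7819.9 kip·in.
M_n = 7819.9/12 = 651.66 kip·ft.

M_n ≈ 652 kip·ft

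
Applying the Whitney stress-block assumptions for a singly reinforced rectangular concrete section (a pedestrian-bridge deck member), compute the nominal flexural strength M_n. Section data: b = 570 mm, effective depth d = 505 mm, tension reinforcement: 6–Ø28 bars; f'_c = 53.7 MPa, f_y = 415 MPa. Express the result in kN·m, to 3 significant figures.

M_n ≈ 729 kN·m

A_s = 6 × 616 = 3696 mm².
T = A_s f_y = 3696 × 415 = 1533840 N = 1533.84 kN.
From C = T: a = T/(0.85 f'_c b) = 1533840/(0.85 × 53.7 × 570) = 58.95 mm.
M_n = T(d − a/2) = 1533.84 kN × (505 − 29.475) mm = 729.38 kN·m.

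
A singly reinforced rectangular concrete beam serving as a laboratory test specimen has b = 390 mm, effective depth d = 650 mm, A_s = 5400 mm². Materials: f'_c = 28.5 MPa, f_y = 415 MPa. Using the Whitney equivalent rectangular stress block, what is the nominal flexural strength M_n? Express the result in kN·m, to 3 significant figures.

M_n ≈ 1190 kN·m

T = A_s f_y = 5400 × 415 = 2241000 N = 2241 kN.
From C = T: a = T/(0.85 f'_c b) = 2241000/(0.85 × 28.5 × 390) = 237.20 mm.
M_n = T(d − a/2) = 2241 kN × (650 − 118.6) mm = 1190.87 kN·m.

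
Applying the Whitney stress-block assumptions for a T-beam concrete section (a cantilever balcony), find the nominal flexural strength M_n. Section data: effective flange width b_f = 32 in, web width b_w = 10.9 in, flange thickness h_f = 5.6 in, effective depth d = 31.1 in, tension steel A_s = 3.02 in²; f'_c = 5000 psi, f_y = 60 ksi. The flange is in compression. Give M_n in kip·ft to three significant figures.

M_n ≈ 460 kip·ft

Tension: T = A_s f_y = 3.02 × 60 = 181.2 kips.
Try a within the flange: a = T/(0.85 f'_c b_f) = 181.2/(0.85 × 5 × 32) = 1.332 in.
Since a = 1.332 ≤ h_f = 5.6 in, the stress block lies entirely in the flange; analyse as a rectangular beam of width b_f.
M_n = T(d − a/2) = 181.2 × (31.1 − 0.666) = 5514.6 kip·in.
M_n = 5514.6/12 = 459.55 kip·ft.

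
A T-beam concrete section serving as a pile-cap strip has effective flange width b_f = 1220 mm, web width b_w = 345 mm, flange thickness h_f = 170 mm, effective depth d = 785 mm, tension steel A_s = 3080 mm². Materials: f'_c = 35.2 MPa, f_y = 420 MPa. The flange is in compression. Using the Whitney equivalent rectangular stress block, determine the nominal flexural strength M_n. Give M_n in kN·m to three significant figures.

M_n ≈ 993 kN·m

Tension: T = A_s f_y = 3080 × 420 = 1293600 N.
Try a within the flange: a = T/(0.85 f'_c b_f) = 1293600/(0.85 × 35.2 × 1220) = 35.44 mm.
Since a = 35.44 ≤ h_f = 170 mm, the stress block lies entirely in the flange; analyse as a rectangular beam of width b_f.
M_n = T(d − a/2) = 1293600 × (785 − 17.72) = 992.55 × 10⁶ N·mm.
M_n = 992.55 kN·m.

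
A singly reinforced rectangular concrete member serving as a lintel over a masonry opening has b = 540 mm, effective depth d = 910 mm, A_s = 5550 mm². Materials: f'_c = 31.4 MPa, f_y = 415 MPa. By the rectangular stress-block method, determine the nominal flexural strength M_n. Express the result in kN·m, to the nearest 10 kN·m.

T = A_s f_y = 5550 × 415 = 2303250 N = 2303.25 kN.
From C = T: a = T/(0.85 f'_c b) = 2303250/(0.85 × 31.4 × 540) = 159.81 mm.
M_n = T(d − a/2) = 2303.25 kN × (910 − 79.905) mm = 1911.92 kN·m.

M_n ≈ 1910 kN·m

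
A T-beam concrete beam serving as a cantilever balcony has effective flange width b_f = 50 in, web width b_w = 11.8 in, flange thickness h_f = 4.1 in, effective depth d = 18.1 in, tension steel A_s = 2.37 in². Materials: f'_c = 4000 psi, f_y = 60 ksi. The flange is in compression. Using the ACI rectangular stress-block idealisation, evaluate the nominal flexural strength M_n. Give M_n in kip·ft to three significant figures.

M_n ≈ 210 kip·ft

Tension: T = A_s f_y = 2.37 × 60 = 142.2 kips.
Try a within the flange: a = T/(0.85 f'_c b_f) = 142.2/(0.85 × 4 × 50) = 0.836 in.
Since a = 0.836 ≤ h_f = 4.1 in, the stress block lies entirely in the flange; analyse as a rectangular beam of width b_f.
M_n = T(d − a/2) = 142.2 × (18.1 − 0.418) = 2514.4 kip·in.
M_n = 2514.4/12 = 209.53 kip·ft.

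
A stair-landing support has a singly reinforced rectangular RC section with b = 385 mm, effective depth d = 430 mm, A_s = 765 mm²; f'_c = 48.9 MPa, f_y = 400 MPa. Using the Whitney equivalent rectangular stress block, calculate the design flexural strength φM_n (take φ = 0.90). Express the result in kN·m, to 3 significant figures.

φM_n ≈ 116 kN·m

T = A_s f_y = 765 × 400 = 306000 N = 306 kN.
From C = T: a = T/(0.85 f'_c b) = 306000/(0.85 × 48.9 × 385) = 19.12 mm.
M_n = T(d − a/2) = 306 kN × (430 − 9.56) mm = 128.65 kN·m.
φM_n = 0.90 × 128.65 = 115.79 kN·m.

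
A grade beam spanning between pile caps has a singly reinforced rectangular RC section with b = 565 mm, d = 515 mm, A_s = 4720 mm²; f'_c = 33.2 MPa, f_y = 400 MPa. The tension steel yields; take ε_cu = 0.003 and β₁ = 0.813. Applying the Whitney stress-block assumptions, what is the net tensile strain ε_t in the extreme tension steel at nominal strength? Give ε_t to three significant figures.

ε_t ≈ 0.00761

a = A_s f_y/(0.85 f'_c b) = 118.41 mm.
β₁ = 0.813, so c = a/β₁ = 118.41/0.813 = 145.65 mm.
From the linear strain diagram with ε_cu = 0.003: ε_t = 0.003 (d − c)/c = 0.003 × (515 − 145.65)/145.65 = 0.00761.
Since ε_t ≥ 0.005, the section is tension-controlled.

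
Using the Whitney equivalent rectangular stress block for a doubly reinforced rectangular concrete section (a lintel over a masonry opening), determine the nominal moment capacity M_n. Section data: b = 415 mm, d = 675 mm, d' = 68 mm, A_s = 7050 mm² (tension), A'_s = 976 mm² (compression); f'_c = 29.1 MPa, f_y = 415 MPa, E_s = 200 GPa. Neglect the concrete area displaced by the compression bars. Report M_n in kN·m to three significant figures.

M_n ≈ 1640 kN·m

Assume both tension and compression steel yield.
Net tension couple steel: A_s − A'_s = 6074 mm².
a = (A_s − A'_s) f_y / (0.85 f'_c b) = 2520710/(0.85 × 29.1 × 415) = 245.56 mm.
c = a/β₁ = 245.56/0.842 = 291.64 mm; ε'_s = 0.003(c − d')/c = 0.0023 ≥ f_y/E_s = 0.0021, so compression steel does yield.
M_n = (A_s − A'_s) f_y (d − a/2) + A'_s f_y (d − d') = [2520710 × (675 − 122.78) + 405040 × (675 − 68)] × 10⁻⁶ = 1391.99 + 245.86 = 1637.85 kN·m.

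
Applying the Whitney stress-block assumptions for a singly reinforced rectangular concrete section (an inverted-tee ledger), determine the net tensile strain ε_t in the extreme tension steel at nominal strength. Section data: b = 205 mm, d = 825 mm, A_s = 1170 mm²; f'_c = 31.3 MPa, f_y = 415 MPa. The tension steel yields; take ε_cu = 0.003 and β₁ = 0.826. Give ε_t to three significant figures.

ε_t ≈ 0.0200

a = A_s f_y/(0.85 f'_c b) = 89.03 mm.
β₁ = 0.826, so c = a/β₁ = 89.03/0.826 = 107.78 mm.
From the linear strain diagram with ε_cu = 0.003: ε_t = 0.003 (d − c)/c = 0.003 × (825 − 107.78)/107.78 = 0.0200.
Since ε_t ≥ 0.005, the section is tension-controlled.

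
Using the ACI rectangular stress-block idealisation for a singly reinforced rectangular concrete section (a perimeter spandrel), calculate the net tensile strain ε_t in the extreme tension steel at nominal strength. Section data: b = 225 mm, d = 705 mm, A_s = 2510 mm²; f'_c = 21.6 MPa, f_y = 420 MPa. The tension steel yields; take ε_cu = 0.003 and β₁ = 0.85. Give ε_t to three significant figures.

ε_t ≈ 0.00404

a = A_s f_y/(0.85 f'_c b) = 255.19 mm.
β₁ = 0.85, so c = a/β₁ = 255.19/0.85 = 300.22 mm.
From the linear strain diagram with ε_cu = 0.003: ε_t = 0.003 (d − c)/c = 0.003 × (705 − 300.22)/300.22 = 0.00404.
ε_t is between 0.004 and 0.005 — transition zone.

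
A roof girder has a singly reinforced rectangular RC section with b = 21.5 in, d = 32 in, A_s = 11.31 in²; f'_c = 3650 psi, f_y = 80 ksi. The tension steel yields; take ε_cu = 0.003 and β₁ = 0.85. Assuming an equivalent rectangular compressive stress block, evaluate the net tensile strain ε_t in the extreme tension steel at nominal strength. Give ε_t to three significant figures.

ε_t ≈ 0.00302

a = A_s f_y/(0.85 f'_c b) = 13.564 in.
β₁ = 0.85, so c = a/β₁ = 13.564/0.85 = 15.958 in.
From the linear strain diagram with ε_cu = 0.003: ε_t = 0.003 (d − c)/c = 0.003 × (32 − 15.958)/15.958 = 0.00302.
ε_t < 0.004 — the section is over-reinforced for flexure under ACI limits.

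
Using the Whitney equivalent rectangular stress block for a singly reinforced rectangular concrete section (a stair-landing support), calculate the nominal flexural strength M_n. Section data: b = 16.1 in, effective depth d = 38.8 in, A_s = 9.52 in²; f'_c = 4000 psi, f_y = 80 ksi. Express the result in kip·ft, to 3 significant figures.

M_n ≈ 2020 kip·ft

T = A_s f_y = 9.52 × 80 = 761.6 kips.
a = T/(0.85 f'_c b) = 761.6/(0.85 × 4 × 16.1) = 13.913 in.
M_n = T(d − a/2) = 761.6 × (38.8 − 6.9565) = 24252.0 kip·in = 24252.0/12 = 2021.00 kip·ft.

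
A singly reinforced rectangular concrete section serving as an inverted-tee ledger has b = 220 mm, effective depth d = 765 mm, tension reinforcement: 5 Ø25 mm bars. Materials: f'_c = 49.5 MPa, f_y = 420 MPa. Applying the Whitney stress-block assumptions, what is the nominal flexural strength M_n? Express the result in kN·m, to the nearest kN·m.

M_n ≈ 731 kN·m

A_s = 5 × 491 = 2455 mm².
T = A_s f_y = 2455 × 420 = 1031100 N = 1031.1 kN.
From C = T: a = T/(0.85 f'_c b) = 1031100/(0.85 × 49.5 × 220) = 111.39 mm.
M_n = T(d − a/2) = 1031.1 kN × (765 − 55.695) mm = 731.36 kN·m.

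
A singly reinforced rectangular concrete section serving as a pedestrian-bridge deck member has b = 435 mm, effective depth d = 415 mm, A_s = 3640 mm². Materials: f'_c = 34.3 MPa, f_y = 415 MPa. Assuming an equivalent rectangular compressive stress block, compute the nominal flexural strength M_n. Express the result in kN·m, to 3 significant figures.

T = A_s f_y = 3640 × 415 = 1510600 N = 1510.6 kN.
From C = T: a = T/(0.85 f'_c b) = 1510600/(0.85 × 34.3 × 435) = 119.11 mm.
M_n = T(d − a/2) = 1510.6 kN × (415 − 59.555) mm = 536.94 kN·m.

M_n ≈ 537 kN·m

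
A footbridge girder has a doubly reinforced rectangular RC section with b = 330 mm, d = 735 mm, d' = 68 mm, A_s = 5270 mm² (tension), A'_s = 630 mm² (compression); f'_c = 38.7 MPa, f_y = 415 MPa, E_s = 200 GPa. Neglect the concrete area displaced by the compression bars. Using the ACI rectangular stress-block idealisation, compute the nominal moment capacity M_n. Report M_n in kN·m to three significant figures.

M_n ≈ 1420 kN·m

Assume both tension and compression steel yield.
Net tension couple steel: A_s − A'_s = 4640 mm².
a = (A_s − A'_s) f_y / (0.85 f'_c b) = 1925600/(0.85 × 38.7 × 330) = 177.39 mm.
c = a/β₁ = 177.39/0.774 = 229.19 mm; ε'_s = 0.003(c − d')/c = 0.0021 ≥ f_y/E_s = 0.0021, so compression steel does yield.
M_n = (A_s − A'_s) f_y (d − a/2) + A'_s f_y (d − d') = [1925600 × (735 − 88.695) + 261450 × (735 − 68)] × 10⁻⁶ = 1244.52 + 174.39 = 1418.91 kN·m.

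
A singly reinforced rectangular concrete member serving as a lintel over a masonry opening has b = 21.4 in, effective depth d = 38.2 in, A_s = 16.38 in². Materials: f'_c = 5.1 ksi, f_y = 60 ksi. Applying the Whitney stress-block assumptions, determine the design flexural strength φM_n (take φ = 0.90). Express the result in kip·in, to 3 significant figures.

φM_n ≈ 29100 kip·in

T = A_s f_y = 16.38 × 60 = 982.8 kips.
a = T/(0.85 f'_c b) = 982.8/(0.85 × 5.1 × 21.4) = 10.594 in.
M_n = T(d − a/2) = 982.8 × (38.2 − 5.297) = 32337.1 kip·in.
φM_n = 0.90 × 32337.1 = 29103.4 kip·in.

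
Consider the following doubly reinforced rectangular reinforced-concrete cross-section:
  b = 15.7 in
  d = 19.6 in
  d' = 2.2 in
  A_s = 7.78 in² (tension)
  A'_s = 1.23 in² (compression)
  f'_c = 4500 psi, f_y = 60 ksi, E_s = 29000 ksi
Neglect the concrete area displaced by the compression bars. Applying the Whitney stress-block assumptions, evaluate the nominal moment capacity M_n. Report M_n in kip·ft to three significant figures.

M_n ≈ 642 kip·ft

Assume both steels yield.
a = (A_s − A'_s) f_y/(0.85 f'_c b) = (7.78 − 1.23) × 60/(0.85 × 4.5 × 15.7) = 6.544 in.
c = a/β₁ = 6.544/0.825 = 7.932 in; ε'_s = 0.003(c − d')/c = 0.0022 ≥ ε_y = 0.0021, so the compression steel yields.
M_n = (A_s − A'_s) f_y (d − a/2) + A'_s f_y (d − d') = 393 × (19.6 − 3.272) + 73.8 × (19.6 − 2.2) = 6416.9 + 1284.1 = 7701.0 kip·in = 7701.0/12 = 641.75 kip·ft.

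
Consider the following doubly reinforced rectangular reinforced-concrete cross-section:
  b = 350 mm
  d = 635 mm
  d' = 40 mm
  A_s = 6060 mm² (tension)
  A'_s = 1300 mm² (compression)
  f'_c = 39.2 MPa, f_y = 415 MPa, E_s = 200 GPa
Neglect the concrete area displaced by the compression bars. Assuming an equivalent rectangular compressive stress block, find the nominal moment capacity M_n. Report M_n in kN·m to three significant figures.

Assume both tension and compression steel yield.
Net tension couple steel: A_s − A'_s = 4760 mm².
a = (A_s − A'_s) f_y / (0.85 f'_c b) = 1975400/(0.85 × 39.2 × 350) = 169.39 mm.
c = a/β₁ = 169.39/0.77 = 219.99 mm; ε'_s = 0.003(c − d')/c = 0.0025 ≥ f_y/E_s = 0.0021, so compression steel does yield.
M_n = (A_s − A'_s) f_y (d − a/2) + A'_s f_y (d − d') = [1975400 × (635 − 84.695) + 539500 × (635 − 40)] × 10⁻⁶ = 1087.07 + 321.00 = 1408.07 kN·m.

M_n ≈ 1410 kN·m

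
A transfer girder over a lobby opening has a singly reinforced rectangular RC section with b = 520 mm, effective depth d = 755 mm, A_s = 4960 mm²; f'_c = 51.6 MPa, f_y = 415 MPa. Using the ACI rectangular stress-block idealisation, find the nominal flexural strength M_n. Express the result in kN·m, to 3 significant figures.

T = A_s f_y = 4960 × 415 = 2058400 N = 2058.4 kN.
From C = T: a = T/(0.85 f'_c b) = 2058400/(0.85 × 51.6 × 520) = 90.25 mm.
M_n = T(d − a/2) = 2058.4 kN × (755 − 45.125) mm = 1461.21 kN·m.

M_n ≈ 1460 kN·m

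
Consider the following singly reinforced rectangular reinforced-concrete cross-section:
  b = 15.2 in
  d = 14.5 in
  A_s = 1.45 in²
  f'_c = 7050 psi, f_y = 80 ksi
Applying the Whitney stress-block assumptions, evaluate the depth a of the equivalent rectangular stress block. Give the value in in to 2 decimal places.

a ≈ 1.27 in

T = A_s f_y = 1.45 × 80 = 116 kips.
a = T/(0.85 f'_c b) = 116/(0.85 × 7.05 × 15.2) = 1.27 in.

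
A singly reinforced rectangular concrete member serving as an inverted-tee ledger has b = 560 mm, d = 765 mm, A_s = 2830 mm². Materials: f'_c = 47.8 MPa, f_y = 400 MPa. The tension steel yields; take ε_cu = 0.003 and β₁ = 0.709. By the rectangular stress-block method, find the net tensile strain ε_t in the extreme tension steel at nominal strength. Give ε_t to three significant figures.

a = A_s f_y/(0.85 f'_c b) = 49.75 mm.
β₁ = 0.709, so c = a/β₁ = 49.75/0.709 = 70.17 mm.
From the linear strain diagram with ε_cu = 0.003: ε_t = 0.003 (d − c)/c = 0.003 × (765 − 70.17)/70.17 = 0.0297.
Since ε_t ≥ 0.005, the section is tension-controlled.

ε_t ≈ 0.0297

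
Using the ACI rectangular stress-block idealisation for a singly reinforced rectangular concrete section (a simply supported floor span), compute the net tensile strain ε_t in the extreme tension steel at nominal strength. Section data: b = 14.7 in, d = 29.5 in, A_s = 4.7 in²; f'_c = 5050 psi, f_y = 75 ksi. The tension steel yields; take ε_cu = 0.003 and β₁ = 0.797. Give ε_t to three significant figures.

a = A_s f_y/(0.85 f'_c b) = 5.586 in.
β₁ = 0.797, so c = a/β₁ = 5.586/0.797 = 7.009 in.
From the linear strain diagram with ε_cu = 0.003: ε_t = 0.003 (d − c)/c = 0.003 × (29.5 − 7.009)/7.009 = 0.00963.
Since ε_t ≥ 0.005, the section is tension-controlled.

ε_t ≈ 0.00963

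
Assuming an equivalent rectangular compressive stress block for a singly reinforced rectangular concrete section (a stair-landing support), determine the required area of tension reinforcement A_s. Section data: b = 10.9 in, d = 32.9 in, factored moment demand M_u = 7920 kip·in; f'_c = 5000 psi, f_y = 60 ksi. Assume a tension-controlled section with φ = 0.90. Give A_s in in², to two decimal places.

M_n = M_u/φ = 7920/0.90 = 8800 kip·in.
From M_n = 0.85 f'_c a b (d − a/2):
a = d − √(d² − 2M_n/(0.85 f'_c b)) = 32.9 − √(32.9² − 2 × 8800/(0.85 × 5 × 10.9)) = 6.396 in.
A_s = 0.85 f'_c a b / f_y = 0.85 × 5 × 6.396 × 10.9 / 60 = 4.938 in².

A_s ≈ 4.94 in²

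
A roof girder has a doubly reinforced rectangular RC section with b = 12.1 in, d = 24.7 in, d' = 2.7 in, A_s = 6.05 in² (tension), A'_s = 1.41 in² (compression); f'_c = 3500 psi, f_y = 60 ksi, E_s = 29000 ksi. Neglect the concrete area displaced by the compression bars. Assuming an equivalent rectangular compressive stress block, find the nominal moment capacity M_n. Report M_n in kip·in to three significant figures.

M_n ≈ 7660 kip·in

Assume both steels yield.
a = (A_s − A'_s) f_y/(0.85 f'_c b) = (6.05 − 1.41) × 60/(0.85 × 3.5 × 12.1) = 7.734 in.
c = a/β₁ = 7.734/0.85 = 9.099 in; ε'_s = 0.003(c − d')/c = 0.0021 ≥ ε_y = 0.0021, so the compression steel yields.
M_n = (A_s − A'_s) f_y (d − a/2) + A'_s f_y (d − d') = 278.4 × (24.7 − 3.867) + 84.6 × (24.7 − 2.7) = 5799.9 + 1861.2 = 7661.1 kip·in.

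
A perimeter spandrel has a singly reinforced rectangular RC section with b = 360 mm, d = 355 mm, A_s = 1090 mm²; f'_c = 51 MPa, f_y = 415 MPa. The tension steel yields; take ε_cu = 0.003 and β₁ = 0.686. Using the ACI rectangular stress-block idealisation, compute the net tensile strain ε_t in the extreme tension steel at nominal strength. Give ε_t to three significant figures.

ε_t ≈ 0.0222

a = A_s f_y/(0.85 f'_c b) = 28.99 mm.
β₁ = 0.686, so c = a/β₁ = 28.99/0.686 = 42.26 mm.
From the linear strain diagram with ε_cu = 0.003: ε_t = 0.003 (d − c)/c = 0.003 × (355 − 42.26)/42.26 = 0.0222.
Since ε_t ≥ 0.005, the section is tension-controlled.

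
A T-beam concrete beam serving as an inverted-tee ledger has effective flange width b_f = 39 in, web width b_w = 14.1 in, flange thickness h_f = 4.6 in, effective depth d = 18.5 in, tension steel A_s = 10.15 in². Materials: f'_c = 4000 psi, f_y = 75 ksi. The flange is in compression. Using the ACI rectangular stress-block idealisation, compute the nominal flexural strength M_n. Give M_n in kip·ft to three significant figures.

M_n ≈ 979 kip·ft

Tension: T = A_s f_y = 10.15 × 75 = 761.25 kips.
Try a within the flange: a = T/(0.85 f'_c b_f) = 761.25/(0.85 × 4 × 39) = 5.741 in.
a = 5.741 > h_f = 4.6 in: the block extends into the web. Split into flange-overhang and web parts.
C_f = 0.85 f'_c (b_f − b_w) h_f = 0.85 × 4 × (39 − 14.1) × 4.6 = 389.4 kips.
Remaining web compression depth: a_w = (T − C_f)/(0.85 f'_c b_w) = (761.25 − 389.4)/(0.85 × 4 × 14.1) = 7.757 in.
M_n = C_f(d − h_f/2) + (T − C_f)(d − a_w/2) = 389.4 × (18.5 − 2.3) + 371.85 × (18.5 − 3.8785) = 6308.3 + 5437.0 = 11745.3 kip·in.
M_n = 11745.3/12 = 978.78 kip·ft.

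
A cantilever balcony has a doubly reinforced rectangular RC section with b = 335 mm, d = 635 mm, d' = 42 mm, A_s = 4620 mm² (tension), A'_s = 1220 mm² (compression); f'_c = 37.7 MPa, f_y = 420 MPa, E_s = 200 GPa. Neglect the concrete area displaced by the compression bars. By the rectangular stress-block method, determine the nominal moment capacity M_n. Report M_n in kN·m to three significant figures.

M_n ≈ 1120 kN·m

Assume both tension and compression steel yield.
Net tension couple steel: A_s − A'_s = 3400 mm².
a = (A_s − A'_s) f_y / (0.85 f'_c b) = 1428000/(0.85 × 37.7 × 335) = 133.02 mm.
c = a/β₁ = 133.02/0.781 = 170.32 mm; ε'_s = 0.003(c − d')/c = 0.0023 ≥ f_y/E_s = 0.0021, so compression steel does yield.
M_n = (A_s − A'_s) f_y (d − a/2) + A'_s f_y (d − d') = [1428000 × (635 − 66.51) + 512400 × (635 − 42)] × 10⁻⁶ = 811.80 + 303.85 = 1115.65 kN·m.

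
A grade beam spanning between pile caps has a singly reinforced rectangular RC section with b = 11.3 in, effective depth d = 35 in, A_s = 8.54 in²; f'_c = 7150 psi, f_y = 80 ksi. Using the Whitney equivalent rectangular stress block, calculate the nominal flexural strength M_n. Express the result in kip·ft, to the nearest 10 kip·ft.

M_n ≈ 1710 kip·ft

T = A_s f_y = 8.54 × 80 = 683.2 kips.
a = T/(0.85 f'_c b) = 683.2/(0.85 × 7.15 × 11.3) = 9.948 in.
M_n = T(d − a/2) = 683.2 × (35 − 4.974) = 20513.8 kip·in = 20513.8/12 = 1709.48 kip·ft.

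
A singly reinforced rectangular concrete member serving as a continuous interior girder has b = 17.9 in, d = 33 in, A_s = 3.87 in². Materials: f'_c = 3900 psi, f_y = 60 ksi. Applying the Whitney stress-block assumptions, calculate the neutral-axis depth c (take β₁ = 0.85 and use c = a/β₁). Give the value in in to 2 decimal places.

c ≈ 4.60 in

T = A_s f_y = 3.87 × 60 = 232.2 kips.
a = T/(0.85 f'_c b) = 232.2/(0.85 × 3.9 × 17.9) = 3.9131 in.
With β₁ = 0.85, c = a/β₁ = 3.9131/0.85 = 4.60 in.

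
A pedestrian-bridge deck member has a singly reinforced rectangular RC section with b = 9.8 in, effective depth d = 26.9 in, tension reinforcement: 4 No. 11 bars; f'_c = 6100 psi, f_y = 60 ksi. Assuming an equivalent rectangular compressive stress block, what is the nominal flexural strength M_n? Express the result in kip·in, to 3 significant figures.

A_s = 4 × 1.56 = 6.24 in².
T = A_s f_y = 6.24 × 60 = 374.4 kips.
a = T/(0.85 f'_c b) = 374.4/(0.85 × 6.1 × 9.8) = 7.368 in.
M_n = T(d − a/2) = 374.4 × (26.9 − 3.684) = 8692.1 kip·in.

M_n ≈ 8690 kip·in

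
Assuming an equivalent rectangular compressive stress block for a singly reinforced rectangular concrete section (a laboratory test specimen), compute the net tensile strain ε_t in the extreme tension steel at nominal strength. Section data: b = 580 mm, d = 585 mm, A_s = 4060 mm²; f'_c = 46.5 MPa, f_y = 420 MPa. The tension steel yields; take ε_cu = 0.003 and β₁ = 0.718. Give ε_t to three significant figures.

a = A_s f_y/(0.85 f'_c b) = 74.38 mm.
β₁ = 0.718, so c = a/β₁ = 74.38/0.718 = 103.59 mm.
From the linear strain diagram with ε_cu = 0.003: ε_t = 0.003 (d − c)/c = 0.003 × (585 − 103.59)/103.59 = 0.0139.
Since ε_t ≥ 0.005, the section is tension-controlled.

ε_t ≈ 0.0139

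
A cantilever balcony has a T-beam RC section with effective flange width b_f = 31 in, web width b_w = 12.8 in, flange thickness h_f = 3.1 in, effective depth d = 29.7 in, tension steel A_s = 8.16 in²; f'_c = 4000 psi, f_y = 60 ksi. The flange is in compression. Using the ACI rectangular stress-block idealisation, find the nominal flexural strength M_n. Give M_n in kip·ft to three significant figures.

M_n ≈ 1100 kip·ft

Tension: T = A_s f_y = 8.16 × 60 = 489.6 kips.
Try a within the flange: a = T/(0.85 f'_c b_f) = 489.6/(0.85 × 4 × 31) = 4.645 in.
a = 4.645 > h_f = 3.1 in: the block extends into the web. Split into flange-overhang and web parts.
C_f = 0.85 f'_c (b_f − b_w) h_f = 0.85 × 4 × (31 − 12.8) × 3.1 = 191.8 kips.
Remaining web compression depth: a_w = (T − C_f)/(0.85 f'_c b_w) = (489.6 − 191.8)/(0.85 × 4 × 12.8) = 6.843 in.
M_n = C_f(d − h_f/2) + (T − C_f)(d − a_w/2) = 191.8 × (29.7 − 1.55) + 297.8 × (29.7 − 3.4215) = 5399.2 + 7825.7 = 13224.9 kip·in.
M_n = 13224.9/12 = 1102.08 kip·ft.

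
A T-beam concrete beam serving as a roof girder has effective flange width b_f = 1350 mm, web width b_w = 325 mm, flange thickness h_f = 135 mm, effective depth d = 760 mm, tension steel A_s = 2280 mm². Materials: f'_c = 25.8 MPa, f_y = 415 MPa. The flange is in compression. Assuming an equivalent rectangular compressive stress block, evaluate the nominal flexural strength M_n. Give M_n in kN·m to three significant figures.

M_n ≈ 704 kN·m

Tension: T = A_s f_y = 2280 × 415 = 946200 N.
Try a within the flange: a = T/(0.85 f'_c b_f) = 946200/(0.85 × 25.8 × 1350) = 31.96 mm.
Since a = 31.96 ≤ h_f = 135 mm, the stress block lies entirely in the flange; analyse as a rectangular beam of width b_f.
M_n = T(d − a/2) = 946200 × (760 − 15.98) = 703.99 × 10⁶ N·mm.
M_n = 703.99 kN·m.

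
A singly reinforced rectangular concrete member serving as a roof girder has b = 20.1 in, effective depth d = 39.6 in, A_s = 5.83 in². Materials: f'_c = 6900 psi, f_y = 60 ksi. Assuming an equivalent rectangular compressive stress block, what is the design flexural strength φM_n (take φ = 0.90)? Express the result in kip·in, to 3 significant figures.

T = A_s f_y = 5.83 × 60 = 349.8 kips.
a = T/(0.85 f'_c b) = 349.8/(0.85 × 6.9 × 20.1) = 2.967 in.
M_n = T(d − a/2) = 349.8 × (39.6 − 1.4835) = 13333.2 kip·in.
φM_n = 0.90 × 13333.2 = 11999.9 kip·in.

φM_n ≈ 12000 kip·in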